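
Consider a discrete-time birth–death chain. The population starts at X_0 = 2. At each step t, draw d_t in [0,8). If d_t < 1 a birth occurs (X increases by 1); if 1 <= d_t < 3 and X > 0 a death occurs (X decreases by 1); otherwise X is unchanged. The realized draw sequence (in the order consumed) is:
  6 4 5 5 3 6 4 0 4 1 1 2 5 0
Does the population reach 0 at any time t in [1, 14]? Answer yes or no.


t=0: X=2, d=6 → hold, X_1=2
t=1: X=2, d=4 → hold, X_2=2
t=2: X=2, d=5 → hold, X_3=2
t=3: X=2, d=5 → hold, X_4=2
t=4: X=2, d=3 → hold, X_5=2
t=5: X=2, d=6 → hold, X_6=2
t=6: X=2, d=4 → hold, X_7=2
t=7: X=2, d=0 → birth, X_8=3
t=8: X=3, d=4 → hold, X_9=3
t=9: X=3, d=1 → death, X_10=2
t=10: X=2, d=1 → death, X_11=1
t=11: X=1, d=2 → death, X_12=0
t=12: X=0, d=5 → hold, X_13=0
t=13: X=0, d=0 → birth, X_14=1

yes


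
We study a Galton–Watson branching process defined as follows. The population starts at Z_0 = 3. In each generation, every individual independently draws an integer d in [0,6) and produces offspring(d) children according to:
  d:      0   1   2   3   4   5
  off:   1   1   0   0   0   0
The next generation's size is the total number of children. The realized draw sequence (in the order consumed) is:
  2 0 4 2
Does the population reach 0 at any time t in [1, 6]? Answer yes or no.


yes

gen 0: Z_0=3, draws=[2, 0, 4], offspring=[0, 1, 0], Z_1=1
gen 1: Z_1=1, draws=[2], offspring=[0], Z_2=0
gen 2: Z_2=0, draws=[], offspring=[], Z_3=0
gen 3: Z_3=0, draws=[], offspring=[], Z_4=0
gen 4: Z_4=0, draws=[], offspring=[], Z_5=0
gen 5: Z_5=0, draws=[], offspring=[], Z_6=0


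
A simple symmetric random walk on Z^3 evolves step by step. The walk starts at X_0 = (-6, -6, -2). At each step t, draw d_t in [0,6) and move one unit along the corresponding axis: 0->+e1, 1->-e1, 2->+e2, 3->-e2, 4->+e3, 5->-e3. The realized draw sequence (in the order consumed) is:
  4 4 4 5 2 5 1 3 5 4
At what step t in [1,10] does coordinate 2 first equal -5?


5

t=0: X=(-6, -6, -2), d=4 → +e3, X_1=(-6, -6, -1)
t=1: X=(-6, -6, -1), d=4 → +e3, X_2=(-6, -6, 0)
t=2: X=(-6, -6, 0), d=4 → +e3, X_3=(-6, -6, 1)
t=3: X=(-6, -6, 1), d=5 → -e3, X_4=(-6, -6, 0)
t=4: X=(-6, -6, 0), d=2 → +e2, X_5=(-6, -5, 0)
t=5: X=(-6, -5, 0), d=5 → -e3, X_6=(-6, -5, -1)
t=6: X=(-6, -5, -1), d=1 → -e1, X_7=(-7, -5, -1)
t=7: X=(-7, -5, -1), d=3 → -e2, X_8=(-7, -6, -1)
t=8: X=(-7, -6, -1), d=5 → -e3, X_9=(-7, -6, -2)
t=9: X=(-7, -6, -2), d=4 → +e3, X_10=(-7, -6, -1)


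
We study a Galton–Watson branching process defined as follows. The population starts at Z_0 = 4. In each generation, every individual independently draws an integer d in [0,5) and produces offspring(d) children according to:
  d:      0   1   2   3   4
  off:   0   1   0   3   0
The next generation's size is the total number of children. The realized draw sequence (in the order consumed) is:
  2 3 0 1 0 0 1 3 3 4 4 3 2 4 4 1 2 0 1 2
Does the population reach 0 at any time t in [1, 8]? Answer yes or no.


gen 0: Z_0=4, draws=[2, 3, 0, 1], offspring=[0, 3, 0, 1], Z_1=4
gen 1: Z_1=4, draws=[0, 0, 1, 3], offspring=[0, 0, 1, 3], Z_2=4
gen 2: Z_2=4, draws=[3, 4, 4, 3], offspring=[3, 0, 0, 3], Z_3=6
gen 3: Z_3=6, draws=[2, 4, 4, 1, 2, 0], offspring=[0, 0, 0, 1, 0, 0], Z_4=1
gen 4: Z_4=1, draws=[1], offspring=[1], Z_5=1
gen 5: Z_5=1, draws=[2], offspring=[0], Z_6=0
gen 6: Z_6=0, draws=[], offspring=[], Z_7=0
gen 7: Z_7=0, draws=[], offspring=[], Z_8=0

yes


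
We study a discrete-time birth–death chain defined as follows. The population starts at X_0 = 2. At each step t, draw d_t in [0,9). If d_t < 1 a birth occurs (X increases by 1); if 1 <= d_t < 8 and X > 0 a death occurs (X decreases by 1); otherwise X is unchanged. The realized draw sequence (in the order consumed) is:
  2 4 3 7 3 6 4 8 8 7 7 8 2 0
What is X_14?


1

t=0: X=2, d=2 → death, X_1=1
t=1: X=1, d=4 → death, X_2=0
t=2: X=0, d=3 → hold, X_3=0
t=3: X=0, d=7 → hold, X_4=0
t=4: X=0, d=3 → hold, X_5=0
t=5: X=0, d=6 → hold, X_6=0
t=6: X=0, d=4 → hold, X_7=0
t=7: X=0, d=8 → hold, X_8=0
t=8: X=0, d=8 → hold, X_9=0
t=9: X=0, d=7 → hold, X_10=0
t=10: X=0, d=7 → hold, X_11=0
t=11: X=0, d=8 → hold, X_12=0
t=12: X=0, d=2 → hold, X_13=0
t=13: X=0, d=0 → birth, X_14=1


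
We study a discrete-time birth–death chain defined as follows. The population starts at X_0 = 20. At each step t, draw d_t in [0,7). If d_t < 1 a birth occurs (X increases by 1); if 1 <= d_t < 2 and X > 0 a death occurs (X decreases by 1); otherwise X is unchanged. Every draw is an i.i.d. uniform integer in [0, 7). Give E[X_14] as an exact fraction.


X can drop by at most 1 per step and X_0 = 20 > T = 14, so X_t >= 20 − t >= 6 > 0 for every t <= 14: the floor at 0 (the 'and X > 0' condition) never binds. Hence X_14 = X_0 + Σ_{t<14} Y_t with i.i.d. increments Y_t = y(d_t) ∈ {+1, −1, 0}.
Outcome values over d=0..6: [1, -1, 0, 0, 0, 0, 0]
Σy = 0, Σy² = 2, M = 7
μ = 0/7 = 0,  σ² = 2/7 − (0)² = 2/7
E[X_14] = 20 + 14·(0) = 20

20


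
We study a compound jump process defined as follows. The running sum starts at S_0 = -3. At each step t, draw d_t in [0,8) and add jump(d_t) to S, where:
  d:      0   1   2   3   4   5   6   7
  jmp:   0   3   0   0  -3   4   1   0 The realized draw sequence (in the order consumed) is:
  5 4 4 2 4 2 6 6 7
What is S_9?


t=0: S=-3, d=5, jump=4, S_1=1
t=1: S=1, d=4, jump=-3, S_2=-2
t=2: S=-2, d=4, jump=-3, S_3=-5
t=3: S=-5, d=2, jump=0, S_4=-5
t=4: S=-5, d=4, jump=-3, S_5=-8
t=5: S=-8, d=2, jump=0, S_6=-8
t=6: S=-8, d=6, jump=1, S_7=-7
t=7: S=-7, d=6, jump=1, S_8=-6
t=8: S=-6, d=7, jump=0, S_9=-6

-6


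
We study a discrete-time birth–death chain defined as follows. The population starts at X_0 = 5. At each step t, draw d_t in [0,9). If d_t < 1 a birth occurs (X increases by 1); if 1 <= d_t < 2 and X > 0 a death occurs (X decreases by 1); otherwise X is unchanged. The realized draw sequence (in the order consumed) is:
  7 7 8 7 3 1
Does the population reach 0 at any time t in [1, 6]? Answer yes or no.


t=0: X=5, d=7 → hold, X_1=5
t=1: X=5, d=7 → hold, X_2=5
t=2: X=5, d=8 → hold, X_3=5
t=3: X=5, d=7 → hold, X_4=5
t=4: X=5, d=3 → hold, X_5=5
t=5: X=5, d=1 → death, X_6=4

no


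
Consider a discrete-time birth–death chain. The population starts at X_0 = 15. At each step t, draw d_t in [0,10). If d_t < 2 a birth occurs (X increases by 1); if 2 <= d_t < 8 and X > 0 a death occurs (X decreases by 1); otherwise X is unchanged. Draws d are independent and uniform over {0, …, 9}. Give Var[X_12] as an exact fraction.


X can drop by at most 1 per step and X_0 = 15 > T = 12, so X_t >= 15 − t >= 3 > 0 for every t <= 12: the floor at 0 (the 'and X > 0' condition) never binds. Hence X_12 = X_0 + Σ_{t<12} Y_t with i.i.d. increments Y_t = y(d_t) ∈ {+1, −1, 0}.
Outcome values over d=0..9: [1, 1, -1, -1, -1, -1, -1, -1, 0, 0]
Σy = -4, Σy² = 8, M = 10
μ = -4/10 = -2/5,  σ² = 8/10 − (-2/5)² = 16/25
Independent increments: Var[X_12] = 12·σ² = 12·(16/25) = 192/25

192/25


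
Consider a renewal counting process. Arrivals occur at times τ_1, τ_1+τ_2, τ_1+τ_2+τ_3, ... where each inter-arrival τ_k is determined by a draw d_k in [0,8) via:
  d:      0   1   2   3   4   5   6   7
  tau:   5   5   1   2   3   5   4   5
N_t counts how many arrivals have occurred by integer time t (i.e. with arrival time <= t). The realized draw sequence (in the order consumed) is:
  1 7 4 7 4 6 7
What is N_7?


draw d_1=1: τ_1=5, arrival time A_1=5
draw d_2=7: τ_2=5, arrival time A_2=10
draw d_3=4: τ_3=3, arrival time A_3=13
draw d_4=7: τ_4=5, arrival time A_4=18
draw d_5=4: τ_5=3, arrival time A_5=21
draw d_6=6: τ_6=4, arrival time A_6=25
draw d_7=7: τ_7=5, arrival time A_7=30
N_t over t=0..7: 0:0 1:0 2:0 3:0 4:0 5:1 6:1 7:1

1


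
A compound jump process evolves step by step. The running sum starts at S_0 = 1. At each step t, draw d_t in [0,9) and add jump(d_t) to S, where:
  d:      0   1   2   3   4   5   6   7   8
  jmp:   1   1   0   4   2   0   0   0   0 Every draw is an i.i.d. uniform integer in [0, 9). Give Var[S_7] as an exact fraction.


Outcome values over d=0..8: [1, 1, 0, 4, 2, 0, 0, 0, 0]
Σy = 8, Σy² = 22, M = 9
μ = 8/9 = 8/9,  σ² = 22/9 − (8/9)² = 134/81
Independent increments: Var[S_7] = 7·σ² = 7·(134/81) = 938/81

938/81


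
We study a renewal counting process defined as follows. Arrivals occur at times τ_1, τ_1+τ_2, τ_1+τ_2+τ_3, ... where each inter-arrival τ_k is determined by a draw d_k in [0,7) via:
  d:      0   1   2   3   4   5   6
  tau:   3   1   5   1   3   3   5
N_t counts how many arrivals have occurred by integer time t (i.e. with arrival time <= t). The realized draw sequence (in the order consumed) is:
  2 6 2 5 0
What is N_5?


draw d_1=2: τ_1=5, arrival time A_1=5
draw d_2=6: τ_2=5, arrival time A_2=10
draw d_3=2: τ_3=5, arrival time A_3=15
draw d_4=5: τ_4=3, arrival time A_4=18
draw d_5=0: τ_5=3, arrival time A_5=21
N_t over t=0..5: 0:0 1:0 2:0 3:0 4:0 5:1

1


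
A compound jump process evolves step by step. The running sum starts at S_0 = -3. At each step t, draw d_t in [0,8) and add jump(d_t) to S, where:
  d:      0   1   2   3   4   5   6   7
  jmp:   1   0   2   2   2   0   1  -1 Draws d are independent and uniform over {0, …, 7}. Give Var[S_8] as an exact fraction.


71/8

Outcome values over d=0..7: [1, 0, 2, 2, 2, 0, 1, -1]
Σy = 7, Σy² = 15, M = 8
μ = 7/8 = 7/8,  σ² = 15/8 − (7/8)² = 71/64
Independent increments: Var[S_8] = 8·σ² = 8·(71/64) = 71/8


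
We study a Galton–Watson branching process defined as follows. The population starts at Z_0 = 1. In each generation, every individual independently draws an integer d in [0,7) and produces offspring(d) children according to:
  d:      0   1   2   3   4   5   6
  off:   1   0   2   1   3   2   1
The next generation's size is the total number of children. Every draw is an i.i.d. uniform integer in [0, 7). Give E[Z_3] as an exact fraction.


1000/343

Outcome values over d=0..6: [1, 0, 2, 1, 3, 2, 1]
Σy = 10, Σy² = 20, M = 7
μ = 10/7 = 10/7,  σ² = 20/7 − (10/7)² = 40/49
E[Z_0] = 1
E[Z_1] = 10/7·E[Z_0] = 10/7
E[Z_2] = 10/7·E[Z_1] = 100/49
E[Z_3] = 10/7·E[Z_2] = 1000/343


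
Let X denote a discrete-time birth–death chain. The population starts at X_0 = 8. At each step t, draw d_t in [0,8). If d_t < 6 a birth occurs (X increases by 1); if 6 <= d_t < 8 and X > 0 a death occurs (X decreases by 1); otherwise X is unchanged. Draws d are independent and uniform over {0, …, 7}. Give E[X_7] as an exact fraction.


23/2

X can drop by at most 1 per step and X_0 = 8 > T = 7, so X_t >= 8 − t >= 1 > 0 for every t <= 7: the floor at 0 (the 'and X > 0' condition) never binds. Hence X_7 = X_0 + Σ_{t<7} Y_t with i.i.d. increments Y_t = y(d_t) ∈ {+1, −1, 0}.
Outcome values over d=0..7: [1, 1, 1, 1, 1, 1, -1, -1]
Σy = 4, Σy² = 8, M = 8
μ = 4/8 = 1/2,  σ² = 8/8 − (1/2)² = 3/4
E[X_7] = 8 + 7·(1/2) = 23/2


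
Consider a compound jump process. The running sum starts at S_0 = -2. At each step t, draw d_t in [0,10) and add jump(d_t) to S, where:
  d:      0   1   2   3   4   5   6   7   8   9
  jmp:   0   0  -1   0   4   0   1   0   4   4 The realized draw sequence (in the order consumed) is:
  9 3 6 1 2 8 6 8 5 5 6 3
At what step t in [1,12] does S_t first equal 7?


t=0: S=-2, d=9, jump=4, S_1=2
t=1: S=2, d=3, jump=0, S_2=2
t=2: S=2, d=6, jump=1, S_3=3
t=3: S=3, d=1, jump=0, S_4=3
t=4: S=3, d=2, jump=-1, S_5=2
t=5: S=2, d=8, jump=4, S_6=6
t=6: S=6, d=6, jump=1, S_7=7
t=7: S=7, d=8, jump=4, S_8=11
t=8: S=11, d=5, jump=0, S_9=11
t=9: S=11, d=5, jump=0, S_10=11
t=10: S=11, d=6, jump=1, S_11=12
t=11: S=12, d=3, jump=0, S_12=12

7


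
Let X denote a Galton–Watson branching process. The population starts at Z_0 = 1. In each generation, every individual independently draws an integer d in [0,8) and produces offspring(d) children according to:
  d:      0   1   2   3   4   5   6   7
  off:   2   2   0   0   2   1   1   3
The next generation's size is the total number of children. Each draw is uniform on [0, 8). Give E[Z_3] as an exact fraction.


Outcome values over d=0..7: [2, 2, 0, 0, 2, 1, 1, 3]
Σy = 11, Σy² = 23, M = 8
μ = 11/8 = 11/8,  σ² = 23/8 − (11/8)² = 63/64
E[Z_0] = 1
E[Z_1] = 11/8·E[Z_0] = 11/8
E[Z_2] = 11/8·E[Z_1] = 121/64
E[Z_3] = 11/8·E[Z_2] = 1331/512

1331/512


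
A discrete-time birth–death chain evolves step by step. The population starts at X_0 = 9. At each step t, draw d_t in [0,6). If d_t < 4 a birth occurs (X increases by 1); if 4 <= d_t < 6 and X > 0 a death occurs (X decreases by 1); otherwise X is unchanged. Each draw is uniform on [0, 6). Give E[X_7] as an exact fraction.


X can drop by at most 1 per step and X_0 = 9 > T = 7, so X_t >= 9 − t >= 2 > 0 for every t <= 7: the floor at 0 (the 'and X > 0' condition) never binds. Hence X_7 = X_0 + Σ_{t<7} Y_t with i.i.d. increments Y_t = y(d_t) ∈ {+1, −1, 0}.
Outcome values over d=0..5: [1, 1, 1, 1, -1, -1]
Σy = 2, Σy² = 6, M = 6
μ = 2/6 = 1/3,  σ² = 6/6 − (1/3)² = 8/9
E[X_7] = 9 + 7·(1/3) = 34/3

34/3


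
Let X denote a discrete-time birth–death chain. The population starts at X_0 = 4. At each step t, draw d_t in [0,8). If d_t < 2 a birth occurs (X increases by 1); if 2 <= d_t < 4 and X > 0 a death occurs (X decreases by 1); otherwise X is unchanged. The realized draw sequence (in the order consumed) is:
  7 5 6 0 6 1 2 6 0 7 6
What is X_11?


6

t=0: X=4, d=7 → hold, X_1=4
t=1: X=4, d=5 → hold, X_2=4
t=2: X=4, d=6 → hold, X_3=4
t=3: X=4, d=0 → birth, X_4=5
t=4: X=5, d=6 → hold, X_5=5
t=5: X=5, d=1 → birth, X_6=6
t=6: X=6, d=2 → death, X_7=5
t=7: X=5, d=6 → hold, X_8=5
t=8: X=5, d=0 → birth, X_9=6
t=9: X=6, d=7 → hold, X_10=6
t=10: X=6, d=6 → hold, X_11=6


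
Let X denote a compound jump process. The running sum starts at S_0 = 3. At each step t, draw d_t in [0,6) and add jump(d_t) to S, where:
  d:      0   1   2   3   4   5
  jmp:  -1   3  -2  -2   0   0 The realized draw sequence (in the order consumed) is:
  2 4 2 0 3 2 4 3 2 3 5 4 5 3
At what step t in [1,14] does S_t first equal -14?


t=0: S=3, d=2, jump=-2, S_1=1
t=1: S=1, d=4, jump=0, S_2=1
t=2: S=1, d=2, jump=-2, S_3=-1
t=3: S=-1, d=0, jump=-1, S_4=-2
t=4: S=-2, d=3, jump=-2, S_5=-4
t=5: S=-4, d=2, jump=-2, S_6=-6
t=6: S=-6, d=4, jump=0, S_7=-6
t=7: S=-6, d=3, jump=-2, S_8=-8
t=8: S=-8, d=2, jump=-2, S_9=-10
t=9: S=-10, d=3, jump=-2, S_10=-12
t=10: S=-12, d=5, jump=0, S_11=-12
t=11: S=-12, d=4, jump=0, S_12=-12
t=12: S=-12, d=5, jump=0, S_13=-12
t=13: S=-12, d=3, jump=-2, S_14=-14

14


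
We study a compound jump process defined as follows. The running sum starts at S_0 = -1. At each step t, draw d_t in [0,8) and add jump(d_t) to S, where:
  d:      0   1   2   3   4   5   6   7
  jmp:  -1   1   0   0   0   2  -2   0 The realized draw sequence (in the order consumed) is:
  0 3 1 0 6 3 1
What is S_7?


-3

t=0: S=-1, d=0, jump=-1, S_1=-2
t=1: S=-2, d=3, jump=0, S_2=-2
t=2: S=-2, d=1, jump=1, S_3=-1
t=3: S=-1, d=0, jump=-1, S_4=-2
t=4: S=-2, d=6, jump=-2, S_5=-4
t=5: S=-4, d=3, jump=0, S_6=-4
t=6: S=-4, d=1, jump=1, S_7=-3


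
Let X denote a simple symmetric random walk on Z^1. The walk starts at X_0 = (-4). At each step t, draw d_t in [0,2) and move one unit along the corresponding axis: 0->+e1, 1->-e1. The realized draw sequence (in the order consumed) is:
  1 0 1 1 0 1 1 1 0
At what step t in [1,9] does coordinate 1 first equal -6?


t=0: X=(-4), d=1 → -e1, X_1=(-5)
t=1: X=(-5), d=0 → +e1, X_2=(-4)
t=2: X=(-4), d=1 → -e1, X_3=(-5)
t=3: X=(-5), d=1 → -e1, X_4=(-6)
t=4: X=(-6), d=0 → +e1, X_5=(-5)
t=5: X=(-5), d=1 → -e1, X_6=(-6)
t=6: X=(-6), d=1 → -e1, X_7=(-7)
t=7: X=(-7), d=1 → -e1, X_8=(-8)
t=8: X=(-8), d=0 → +e1, X_9=(-7)

4


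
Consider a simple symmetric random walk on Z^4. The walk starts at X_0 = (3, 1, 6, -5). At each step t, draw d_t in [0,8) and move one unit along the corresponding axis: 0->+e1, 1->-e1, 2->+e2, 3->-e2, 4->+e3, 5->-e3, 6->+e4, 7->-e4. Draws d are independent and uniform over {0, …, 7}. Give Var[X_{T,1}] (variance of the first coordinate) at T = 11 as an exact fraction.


11/4

Outcome values over d=0..7: [1, -1, 0, 0, 0, 0, 0, 0]
Σy = 0, Σy² = 2, M = 8
μ = 0/8 = 0,  σ² = 2/8 − (0)² = 1/4
Independent increments: Var[X_11] = 11·σ² = 11·(1/4) = 11/4


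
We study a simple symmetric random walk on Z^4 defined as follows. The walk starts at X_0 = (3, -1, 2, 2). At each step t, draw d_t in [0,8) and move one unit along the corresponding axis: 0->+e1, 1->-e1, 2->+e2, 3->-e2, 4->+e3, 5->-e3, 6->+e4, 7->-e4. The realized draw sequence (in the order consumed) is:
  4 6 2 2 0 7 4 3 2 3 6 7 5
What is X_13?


(4, 0, 3, 2)

t=0: X=(3, -1, 2, 2), d=4 → +e3, X_1=(3, -1, 3, 2)
t=1: X=(3, -1, 3, 2), d=6 → +e4, X_2=(3, -1, 3, 3)
t=2: X=(3, -1, 3, 3), d=2 → +e2, X_3=(3, 0, 3, 3)
t=3: X=(3, 0, 3, 3), d=2 → +e2, X_4=(3, 1, 3, 3)
t=4: X=(3, 1, 3, 3), d=0 → +e1, X_5=(4, 1, 3, 3)
t=5: X=(4, 1, 3, 3), d=7 → -e4, X_6=(4, 1, 3, 2)
t=6: X=(4, 1, 3, 2), d=4 → +e3, X_7=(4, 1, 4, 2)
t=7: X=(4, 1, 4, 2), d=3 → -e2, X_8=(4, 0, 4, 2)
t=8: X=(4, 0, 4, 2), d=2 → +e2, X_9=(4, 1, 4, 2)
t=9: X=(4, 1, 4, 2), d=3 → -e2, X_10=(4, 0, 4, 2)
t=10: X=(4, 0, 4, 2), d=6 → +e4, X_11=(4, 0, 4, 3)
t=11: X=(4, 0, 4, 3), d=7 → -e4, X_12=(4, 0, 4, 2)
t=12: X=(4, 0, 4, 2), d=5 → -e3, X_13=(4, 0, 3, 2)


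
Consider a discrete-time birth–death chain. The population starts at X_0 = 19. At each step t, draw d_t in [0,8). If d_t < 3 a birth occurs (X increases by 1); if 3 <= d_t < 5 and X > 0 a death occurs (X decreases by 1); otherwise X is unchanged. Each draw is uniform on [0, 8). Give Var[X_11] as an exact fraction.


429/64

X can drop by at most 1 per step and X_0 = 19 > T = 11, so X_t >= 19 − t >= 8 > 0 for every t <= 11: the floor at 0 (the 'and X > 0' condition) never binds. Hence X_11 = X_0 + Σ_{t<11} Y_t with i.i.d. increments Y_t = y(d_t) ∈ {+1, −1, 0}.
Outcome values over d=0..7: [1, 1, 1, -1, -1, 0, 0, 0]
Σy = 1, Σy² = 5, M = 8
μ = 1/8 = 1/8,  σ² = 5/8 − (1/8)² = 39/64
Independent increments: Var[X_11] = 11·σ² = 11·(39/64) = 429/64


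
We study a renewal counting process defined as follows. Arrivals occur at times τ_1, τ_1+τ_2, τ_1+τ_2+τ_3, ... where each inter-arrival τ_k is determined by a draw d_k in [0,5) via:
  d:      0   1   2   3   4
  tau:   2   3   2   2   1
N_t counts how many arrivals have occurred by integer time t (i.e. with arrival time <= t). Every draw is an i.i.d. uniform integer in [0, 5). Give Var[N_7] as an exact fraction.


2723875484/6103515625

Inter-arrival values over d=0..4: [2, 3, 2, 2, 1]
Each d has probability 1/5, so the pmf of τ is: f(1) = 1/5, f(2) = 3/5, f(3) = 1/5
Let p_n(j) = P(N_n = j), with p_0 = [1]. Condition on τ_1: p_n(0) = P(τ > n), and for j >= 1, p_n(j) = Σ_{k<=n} f(k)·p_{n−k}(j−1)
p_1 = [4/5, 1/5]  (j = 0..1)
p_2 = [1/5, 19/25, 1/25]  (j = 0..2)
p_3 = [0, 18/25, 34/125, 1/125]  (j = 0..3)
p_4 = [0, 7/25, 16/25, 49/625, 1/625]  (j = 0..4)
p_5 = [0, 1/25, 16/25, 187/625, 64/3125, 1/3125]  (j = 0..5)
p_6 = [0, 0, 8/25, 354/625, 339/3125, 79/15625, 1/15625]  (j = 0..6)
p_7 = [0, 0, 2/25, 72/125, 964/3125, 536/15625, 94/78125, 1/78125]  (j = 0..7)
E[N_7] = Σ j·p_7(j) = 257871/78125;  E[N_7²] = Σ j²·p_7(j) = 886033/78125
Var[N_7] = 886033/78125 − (257871/78125)² = 2723875484/6103515625


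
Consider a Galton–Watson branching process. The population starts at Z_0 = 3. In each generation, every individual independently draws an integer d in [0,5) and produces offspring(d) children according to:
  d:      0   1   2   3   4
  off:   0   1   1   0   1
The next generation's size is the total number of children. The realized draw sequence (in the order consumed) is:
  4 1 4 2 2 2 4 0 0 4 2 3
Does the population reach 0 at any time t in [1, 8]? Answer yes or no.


yes

gen 0: Z_0=3, draws=[4, 1, 4], offspring=[1, 1, 1], Z_1=3
gen 1: Z_1=3, draws=[2, 2, 2], offspring=[1, 1, 1], Z_2=3
gen 2: Z_2=3, draws=[4, 0, 0], offspring=[1, 0, 0], Z_3=1
gen 3: Z_3=1, draws=[4], offspring=[1], Z_4=1
gen 4: Z_4=1, draws=[2], offspring=[1], Z_5=1
gen 5: Z_5=1, draws=[3], offspring=[0], Z_6=0
gen 6: Z_6=0, draws=[], offspring=[], Z_7=0
gen 7: Z_7=0, draws=[], offspring=[], Z_8=0


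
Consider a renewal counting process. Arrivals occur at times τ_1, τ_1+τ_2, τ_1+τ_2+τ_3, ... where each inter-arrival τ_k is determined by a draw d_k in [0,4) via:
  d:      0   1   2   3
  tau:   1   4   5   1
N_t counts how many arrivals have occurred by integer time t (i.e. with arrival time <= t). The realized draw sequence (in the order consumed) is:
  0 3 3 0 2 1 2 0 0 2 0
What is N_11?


5

draw d_1=0: τ_1=1, arrival time A_1=1
draw d_2=3: τ_2=1, arrival time A_2=2
draw d_3=3: τ_3=1, arrival time A_3=3
draw d_4=0: τ_4=1, arrival time A_4=4
draw d_5=2: τ_5=5, arrival time A_5=9
draw d_6=1: τ_6=4, arrival time A_6=13
draw d_7=2: τ_7=5, arrival time A_7=18
draw d_8=0: τ_8=1, arrival time A_8=19
draw d_9=0: τ_9=1, arrival time A_9=20
draw d_10=2: τ_10=5, arrival time A_10=25
draw d_11=0: τ_11=1, arrival time A_11=26
N_t over t=0..11: 0:0 1:1 2:2 3:3 4:4 5:4 6:4 7:4 8:4 9:5 10:5 11:5


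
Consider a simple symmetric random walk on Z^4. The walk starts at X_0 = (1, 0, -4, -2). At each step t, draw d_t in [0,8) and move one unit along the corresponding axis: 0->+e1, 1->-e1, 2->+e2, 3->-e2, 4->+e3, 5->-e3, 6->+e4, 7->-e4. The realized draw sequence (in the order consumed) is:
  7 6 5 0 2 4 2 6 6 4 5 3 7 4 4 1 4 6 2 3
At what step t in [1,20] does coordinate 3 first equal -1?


t=0: X=(1, 0, -4, -2), d=7 → -e4, X_1=(1, 0, -4, -3)
t=1: X=(1, 0, -4, -3), d=6 → +e4, X_2=(1, 0, -4, -2)
t=2: X=(1, 0, -4, -2), d=5 → -e3, X_3=(1, 0, -5, -2)
t=3: X=(1, 0, -5, -2), d=0 → +e1, X_4=(2, 0, -5, -2)
t=4: X=(2, 0, -5, -2), d=2 → +e2, X_5=(2, 1, -5, -2)
t=5: X=(2, 1, -5, -2), d=4 → +e3, X_6=(2, 1, -4, -2)
t=6: X=(2, 1, -4, -2), d=2 → +e2, X_7=(2, 2, -4, -2)
t=7: X=(2, 2, -4, -2), d=6 → +e4, X_8=(2, 2, -4, -1)
t=8: X=(2, 2, -4, -1), d=6 → +e4, X_9=(2, 2, -4, 0)
t=9: X=(2, 2, -4, 0), d=4 → +e3, X_10=(2, 2, -3, 0)
t=10: X=(2, 2, -3, 0), d=5 → -e3, X_11=(2, 2, -4, 0)
t=11: X=(2, 2, -4, 0), d=3 → -e2, X_12=(2, 1, -4, 0)
t=12: X=(2, 1, -4, 0), d=7 → -e4, X_13=(2, 1, -4, -1)
t=13: X=(2, 1, -4, -1), d=4 → +e3, X_14=(2, 1, -3, -1)
t=14: X=(2, 1, -3, -1), d=4 → +e3, X_15=(2, 1, -2, -1)
t=15: X=(2, 1, -2, -1), d=1 → -e1, X_16=(1, 1, -2, -1)
t=16: X=(1, 1, -2, -1), d=4 → +e3, X_17=(1, 1, -1, -1)
t=17: X=(1, 1, -1, -1), d=6 → +e4, X_18=(1, 1, -1, 0)
t=18: X=(1, 1, -1, 0), d=2 → +e2, X_19=(1, 2, -1, 0)
t=19: X=(1, 2, -1, 0), d=3 → -e2, X_20=(1, 1, -1, 0)

17


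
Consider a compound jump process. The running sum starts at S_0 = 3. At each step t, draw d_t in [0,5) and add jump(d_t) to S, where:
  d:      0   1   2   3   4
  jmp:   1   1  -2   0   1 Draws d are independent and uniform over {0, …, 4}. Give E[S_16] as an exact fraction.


Outcome values over d=0..4: [1, 1, -2, 0, 1]
Σy = 1, Σy² = 7, M = 5
μ = 1/5 = 1/5,  σ² = 7/5 − (1/5)² = 34/25
E[S_16] = 3 + 16·(1/5) = 31/5

31/5


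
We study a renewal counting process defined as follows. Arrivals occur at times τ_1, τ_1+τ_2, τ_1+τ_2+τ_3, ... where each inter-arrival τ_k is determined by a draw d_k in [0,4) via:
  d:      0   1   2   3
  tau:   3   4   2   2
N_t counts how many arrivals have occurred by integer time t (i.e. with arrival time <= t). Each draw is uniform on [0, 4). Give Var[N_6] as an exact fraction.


Inter-arrival values over d=0..3: [3, 4, 2, 2]
Each d has probability 1/4, so the pmf of τ is: f(2) = 1/2, f(3) = 1/4, f(4) = 1/4
Let p_n(j) = P(N_n = j), with p_0 = [1]. Condition on τ_1: p_n(0) = P(τ > n), and for j >= 1, p_n(j) = Σ_{k<=n} f(k)·p_{n−k}(j−1)
p_1 = [1]  (j = 0)
p_2 = [1/2, 1/2]  (j = 0..1)
p_3 = [1/4, 3/4]  (j = 0..1)
p_4 = [0, 3/4, 1/4]  (j = 0..2)
p_5 = [0, 1/2, 1/2]  (j = 0..2)
p_6 = [0, 3/16, 11/16, 1/8]  (j = 0..3)
E[N_6] = Σ j·p_6(j) = 31/16;  E[N_6²] = Σ j²·p_6(j) = 65/16
Var[N_6] = 65/16 − (31/16)² = 79/256

79/256


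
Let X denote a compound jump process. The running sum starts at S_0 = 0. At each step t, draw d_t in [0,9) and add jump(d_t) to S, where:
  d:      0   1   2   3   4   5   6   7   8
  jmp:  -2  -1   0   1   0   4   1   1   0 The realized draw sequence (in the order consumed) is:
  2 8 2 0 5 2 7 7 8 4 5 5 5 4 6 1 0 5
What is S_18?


18

t=0: S=0, d=2, jump=0, S_1=0
t=1: S=0, d=8, jump=0, S_2=0
t=2: S=0, d=2, jump=0, S_3=0
t=3: S=0, d=0, jump=-2, S_4=-2
t=4: S=-2, d=5, jump=4, S_5=2
t=5: S=2, d=2, jump=0, S_6=2
t=6: S=2, d=7, jump=1, S_7=3
t=7: S=3, d=7, jump=1, S_8=4
t=8: S=4, d=8, jump=0, S_9=4
t=9: S=4, d=4, jump=0, S_10=4
t=10: S=4, d=5, jump=4, S_11=8
t=11: S=8, d=5, jump=4, S_12=12
t=12: S=12, d=5, jump=4, S_13=16
t=13: S=16, d=4, jump=0, S_14=16
t=14: S=16, d=6, jump=1, S_15=17
t=15: S=17, d=1, jump=-1, S_16=16
t=16: S=16, d=0, jump=-2, S_17=14
t=17: S=14, d=5, jump=4, S_18=18


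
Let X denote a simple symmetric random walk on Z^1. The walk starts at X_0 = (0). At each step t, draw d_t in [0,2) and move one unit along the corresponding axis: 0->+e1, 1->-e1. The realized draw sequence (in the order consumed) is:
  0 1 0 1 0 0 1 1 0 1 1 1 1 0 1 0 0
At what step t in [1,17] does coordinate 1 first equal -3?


13

t=0: X=(0), d=0 → +e1, X_1=(1)
t=1: X=(1), d=1 → -e1, X_2=(0)
t=2: X=(0), d=0 → +e1, X_3=(1)
t=3: X=(1), d=1 → -e1, X_4=(0)
t=4: X=(0), d=0 → +e1, X_5=(1)
t=5: X=(1), d=0 → +e1, X_6=(2)
t=6: X=(2), d=1 → -e1, X_7=(1)
t=7: X=(1), d=1 → -e1, X_8=(0)
t=8: X=(0), d=0 → +e1, X_9=(1)
t=9: X=(1), d=1 → -e1, X_10=(0)
t=10: X=(0), d=1 → -e1, X_11=(-1)
t=11: X=(-1), d=1 → -e1, X_12=(-2)
t=12: X=(-2), d=1 → -e1, X_13=(-3)
t=13: X=(-3), d=0 → +e1, X_14=(-2)
t=14: X=(-2), d=1 → -e1, X_15=(-3)
t=15: X=(-3), d=0 → +e1, X_16=(-2)
t=16: X=(-2), d=0 → +e1, X_17=(-1)


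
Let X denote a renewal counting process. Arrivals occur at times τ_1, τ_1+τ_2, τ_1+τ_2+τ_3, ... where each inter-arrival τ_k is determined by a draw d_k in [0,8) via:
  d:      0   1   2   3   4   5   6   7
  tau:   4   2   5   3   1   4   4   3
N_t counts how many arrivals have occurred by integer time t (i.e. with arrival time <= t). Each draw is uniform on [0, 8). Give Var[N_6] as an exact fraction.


27806927135/68719476736

Inter-arrival values over d=0..7: [4, 2, 5, 3, 1, 4, 4, 3]
Each d has probability 1/8, so the pmf of τ is: f(1) = 1/8, f(2) = 1/8, f(3) = 1/4, f(4) = 3/8, f(5) = 1/8
Let p_n(j) = P(N_n = j), with p_0 = [1]. Condition on τ_1: p_n(0) = P(τ > n), and for j >= 1, p_n(j) = Σ_{k<=n} f(k)·p_{n−k}(j−1)
p_1 = [7/8, 1/8]  (j = 0..1)
p_2 = [3/4, 15/64, 1/64]  (j = 0..2)
p_3 = [1/2, 29/64, 23/512, 1/512]  (j = 0..3)
p_4 = [1/8, 3/4, 15/128, 31/4096, 1/4096]  (j = 0..4)
p_5 = [0, 23/32, 131/512, 99/4096, 39/32768, 1/32768]  (j = 0..5)
p_6 = [0, 17/32, 205/512, 261/4096, 73/16384, 47/262144, 1/262144]  (j = 0..6)
E[N_6] = Σ j·p_6(j) = 404209/262144;  E[N_6²] = Σ j²·p_6(j) = 729339/262144
Var[N_6] = 729339/262144 − (404209/262144)² = 27806927135/68719476736


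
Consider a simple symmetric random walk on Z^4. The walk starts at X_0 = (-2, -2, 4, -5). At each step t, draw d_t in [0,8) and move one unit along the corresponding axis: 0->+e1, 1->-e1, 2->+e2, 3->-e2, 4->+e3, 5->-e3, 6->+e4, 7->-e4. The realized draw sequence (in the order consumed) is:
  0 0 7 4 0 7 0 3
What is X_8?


(2, -3, 5, -7)

t=0: X=(-2, -2, 4, -5), d=0 → +e1, X_1=(-1, -2, 4, -5)
t=1: X=(-1, -2, 4, -5), d=0 → +e1, X_2=(0, -2, 4, -5)
t=2: X=(0, -2, 4, -5), d=7 → -e4, X_3=(0, -2, 4, -6)
t=3: X=(0, -2, 4, -6), d=4 → +e3, X_4=(0, -2, 5, -6)
t=4: X=(0, -2, 5, -6), d=0 → +e1, X_5=(1, -2, 5, -6)
t=5: X=(1, -2, 5, -6), d=7 → -e4, X_6=(1, -2, 5, -7)
t=6: X=(1, -2, 5, -7), d=0 → +e1, X_7=(2, -2, 5, -7)
t=7: X=(2, -2, 5, -7), d=3 → -e2, X_8=(2, -3, 5, -7)


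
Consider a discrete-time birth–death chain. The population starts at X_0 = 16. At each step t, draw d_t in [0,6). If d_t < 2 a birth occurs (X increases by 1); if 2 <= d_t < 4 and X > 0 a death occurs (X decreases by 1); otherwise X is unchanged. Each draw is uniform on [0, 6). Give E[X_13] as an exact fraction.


16

X can drop by at most 1 per step and X_0 = 16 > T = 13, so X_t >= 16 − t >= 3 > 0 for every t <= 13: the floor at 0 (the 'and X > 0' condition) never binds. Hence X_13 = X_0 + Σ_{t<13} Y_t with i.i.d. increments Y_t = y(d_t) ∈ {+1, −1, 0}.
Outcome values over d=0..5: [1, 1, -1, -1, 0, 0]
Σy = 0, Σy² = 4, M = 6
μ = 0/6 = 0,  σ² = 4/6 − (0)² = 2/3
E[X_13] = 16 + 13·(0) = 16


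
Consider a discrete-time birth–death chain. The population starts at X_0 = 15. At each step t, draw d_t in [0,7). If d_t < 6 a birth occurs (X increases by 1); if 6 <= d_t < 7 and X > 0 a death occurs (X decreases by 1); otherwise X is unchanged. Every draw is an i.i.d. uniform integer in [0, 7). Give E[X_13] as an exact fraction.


X can drop by at most 1 per step and X_0 = 15 > T = 13, so X_t >= 15 − t >= 2 > 0 for every t <= 13: the floor at 0 (the 'and X > 0' condition) never binds. Hence X_13 = X_0 + Σ_{t<13} Y_t with i.i.d. increments Y_t = y(d_t) ∈ {+1, −1, 0}.
Outcome values over d=0..6: [1, 1, 1, 1, 1, 1, -1]
Σy = 5, Σy² = 7, M = 7
μ = 5/7 = 5/7,  σ² = 7/7 − (5/7)² = 24/49
E[X_13] = 15 + 13·(5/7) = 170/7

170/7


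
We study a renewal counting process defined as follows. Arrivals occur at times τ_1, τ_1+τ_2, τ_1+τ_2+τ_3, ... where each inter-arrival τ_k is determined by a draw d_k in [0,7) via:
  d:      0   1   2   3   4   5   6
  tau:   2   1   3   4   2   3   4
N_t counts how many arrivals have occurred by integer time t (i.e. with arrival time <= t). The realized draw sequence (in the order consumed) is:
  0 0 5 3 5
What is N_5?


draw d_1=0: τ_1=2, arrival time A_1=2
draw d_2=0: τ_2=2, arrival time A_2=4
draw d_3=5: τ_3=3, arrival time A_3=7
draw d_4=3: τ_4=4, arrival time A_4=11
draw d_5=5: τ_5=3, arrival time A_5=14
N_t over t=0..5: 0:0 1:0 2:1 3:1 4:2 5:2

2


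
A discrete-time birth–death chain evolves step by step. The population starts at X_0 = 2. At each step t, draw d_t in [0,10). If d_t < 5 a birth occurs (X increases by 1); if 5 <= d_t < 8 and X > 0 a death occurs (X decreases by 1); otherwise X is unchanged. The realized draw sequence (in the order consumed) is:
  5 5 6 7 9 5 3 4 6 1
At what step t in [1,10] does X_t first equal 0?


2

t=0: X=2, d=5 → death, X_1=1
t=1: X=1, d=5 → death, X_2=0
t=2: X=0, d=6 → hold, X_3=0
t=3: X=0, d=7 → hold, X_4=0
t=4: X=0, d=9 → hold, X_5=0
t=5: X=0, d=5 → hold, X_6=0
t=6: X=0, d=3 → birth, X_7=1
t=7: X=1, d=4 → birth, X_8=2
t=8: X=2, d=6 → death, X_9=1
t=9: X=1, d=1 → birth, X_10=2


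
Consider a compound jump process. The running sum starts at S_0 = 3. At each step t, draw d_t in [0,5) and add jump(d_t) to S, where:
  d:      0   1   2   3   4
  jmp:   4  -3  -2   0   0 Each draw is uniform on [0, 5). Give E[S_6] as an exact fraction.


Outcome values over d=0..4: [4, -3, -2, 0, 0]
Σy = -1, Σy² = 29, M = 5
μ = -1/5 = -1/5,  σ² = 29/5 − (-1/5)² = 144/25
E[S_6] = 3 + 6·(-1/5) = 9/5

9/5


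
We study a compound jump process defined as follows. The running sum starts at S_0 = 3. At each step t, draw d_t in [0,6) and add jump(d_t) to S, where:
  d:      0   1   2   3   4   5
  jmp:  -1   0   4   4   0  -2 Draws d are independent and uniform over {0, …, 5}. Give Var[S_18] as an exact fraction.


197/2

Outcome values over d=0..5: [-1, 0, 4, 4, 0, -2]
Σy = 5, Σy² = 37, M = 6
μ = 5/6 = 5/6,  σ² = 37/6 − (5/6)² = 197/36
Independent increments: Var[S_18] = 18·σ² = 18·(197/36) = 197/2


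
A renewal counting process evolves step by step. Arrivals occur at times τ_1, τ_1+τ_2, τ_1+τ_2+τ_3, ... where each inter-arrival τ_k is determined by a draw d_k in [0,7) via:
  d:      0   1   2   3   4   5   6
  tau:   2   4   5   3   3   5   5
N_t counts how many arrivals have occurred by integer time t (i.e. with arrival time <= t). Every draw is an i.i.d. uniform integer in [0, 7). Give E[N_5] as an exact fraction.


54/49

Inter-arrival values over d=0..6: [2, 4, 5, 3, 3, 5, 5]
Each d has probability 1/7, so the pmf of τ is: f(2) = 1/7, f(3) = 2/7, f(4) = 1/7, f(5) = 3/7
Renewal equation for m(n) = E[N_n]: condition on τ_1 = k (if k <= n, one arrival plus a fresh copy on the remaining n−k steps): m(n) = F(n) + Σ_{k<=n} f(k)·m(n−k), where F(n) = P(τ <= n) and m(0) = 0
m(1) = F(1) = 0
m(2) = F(2) = 1/7
m(3) = F(3) = 3/7
m(4) = F(4) + f(2)·m(2) = 4/7 + 1/7·1/7 = 29/49
m(5) = F(5) + f(2)·m(3) + f(3)·m(2) = 1 + 1/7·3/7 + 2/7·1/7 = 54/49
E[N_5] = m(5) = 54/49


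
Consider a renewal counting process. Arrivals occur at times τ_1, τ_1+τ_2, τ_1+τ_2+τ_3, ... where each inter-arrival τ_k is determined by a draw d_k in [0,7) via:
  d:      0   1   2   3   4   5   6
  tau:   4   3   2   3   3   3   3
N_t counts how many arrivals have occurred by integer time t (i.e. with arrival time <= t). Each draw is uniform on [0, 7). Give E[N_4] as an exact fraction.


50/49

Inter-arrival values over d=0..6: [4, 3, 2, 3, 3, 3, 3]
Each d has probability 1/7, so the pmf of τ is: f(2) = 1/7, f(3) = 5/7, f(4) = 1/7
Renewal equation for m(n) = E[N_n]: condition on τ_1 = k (if k <= n, one arrival plus a fresh copy on the remaining n−k steps): m(n) = F(n) + Σ_{k<=n} f(k)·m(n−k), where F(n) = P(τ <= n) and m(0) = 0
m(1) = F(1) = 0
m(2) = F(2) = 1/7
m(3) = F(3) = 6/7
m(4) = F(4) + f(2)·m(2) = 1 + 1/7·1/7 = 50/49
E[N_4] = m(4) = 50/49


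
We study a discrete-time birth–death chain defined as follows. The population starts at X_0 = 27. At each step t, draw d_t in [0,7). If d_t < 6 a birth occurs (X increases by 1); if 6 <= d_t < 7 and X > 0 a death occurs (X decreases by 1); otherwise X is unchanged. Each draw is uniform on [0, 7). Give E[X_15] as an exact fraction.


264/7

X can drop by at most 1 per step and X_0 = 27 > T = 15, so X_t >= 27 − t >= 12 > 0 for every t <= 15: the floor at 0 (the 'and X > 0' condition) never binds. Hence X_15 = X_0 + Σ_{t<15} Y_t with i.i.d. increments Y_t = y(d_t) ∈ {+1, −1, 0}.
Outcome values over d=0..6: [1, 1, 1, 1, 1, 1, -1]
Σy = 5, Σy² = 7, M = 7
μ = 5/7 = 5/7,  σ² = 7/7 − (5/7)² = 24/49
E[X_15] = 27 + 15·(5/7) = 264/7


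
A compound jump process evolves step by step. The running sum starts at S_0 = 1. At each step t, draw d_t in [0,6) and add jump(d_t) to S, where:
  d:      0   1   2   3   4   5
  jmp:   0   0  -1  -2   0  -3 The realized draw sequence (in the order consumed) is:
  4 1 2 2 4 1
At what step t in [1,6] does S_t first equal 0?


3

t=0: S=1, d=4, jump=0, S_1=1
t=1: S=1, d=1, jump=0, S_2=1
t=2: S=1, d=2, jump=-1, S_3=0
t=3: S=0, d=2, jump=-1, S_4=-1
t=4: S=-1, d=4, jump=0, S_5=-1
t=5: S=-1, d=1, jump=0, S_6=-1


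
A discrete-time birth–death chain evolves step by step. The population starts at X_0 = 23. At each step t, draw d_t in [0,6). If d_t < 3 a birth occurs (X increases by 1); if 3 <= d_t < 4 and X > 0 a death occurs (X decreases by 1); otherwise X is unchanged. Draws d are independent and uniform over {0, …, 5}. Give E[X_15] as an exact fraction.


28

X can drop by at most 1 per step and X_0 = 23 > T = 15, so X_t >= 23 − t >= 8 > 0 for every t <= 15: the floor at 0 (the 'and X > 0' condition) never binds. Hence X_15 = X_0 + Σ_{t<15} Y_t with i.i.d. increments Y_t = y(d_t) ∈ {+1, −1, 0}.
Outcome values over d=0..5: [1, 1, 1, -1, 0, 0]
Σy = 2, Σy² = 4, M = 6
μ = 2/6 = 1/3,  σ² = 4/6 − (1/3)² = 5/9
E[X_15] = 23 + 15·(1/3) = 28


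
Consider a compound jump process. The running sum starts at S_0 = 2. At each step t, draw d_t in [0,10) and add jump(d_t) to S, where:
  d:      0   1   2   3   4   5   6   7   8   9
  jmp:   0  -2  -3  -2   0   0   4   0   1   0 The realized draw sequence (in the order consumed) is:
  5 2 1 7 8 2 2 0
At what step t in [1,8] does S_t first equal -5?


t=0: S=2, d=5, jump=0, S_1=2
t=1: S=2, d=2, jump=-3, S_2=-1
t=2: S=-1, d=1, jump=-2, S_3=-3
t=3: S=-3, d=7, jump=0, S_4=-3
t=4: S=-3, d=8, jump=1, S_5=-2
t=5: S=-2, d=2, jump=-3, S_6=-5
t=6: S=-5, d=2, jump=-3, S_7=-8
t=7: S=-8, d=0, jump=0, S_8=-8

6


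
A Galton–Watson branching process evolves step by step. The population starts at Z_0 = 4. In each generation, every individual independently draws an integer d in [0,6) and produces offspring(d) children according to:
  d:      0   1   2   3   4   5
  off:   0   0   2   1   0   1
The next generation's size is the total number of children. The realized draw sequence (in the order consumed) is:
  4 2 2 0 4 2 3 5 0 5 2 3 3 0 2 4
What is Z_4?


3

gen 0: Z_0=4, draws=[4, 2, 2, 0], offspring=[0, 2, 2, 0], Z_1=4
gen 1: Z_1=4, draws=[4, 2, 3, 5], offspring=[0, 2, 1, 1], Z_2=4
gen 2: Z_2=4, draws=[0, 5, 2, 3], offspring=[0, 1, 2, 1], Z_3=4
gen 3: Z_3=4, draws=[3, 0, 2, 4], offspring=[1, 0, 2, 0], Z_4=3


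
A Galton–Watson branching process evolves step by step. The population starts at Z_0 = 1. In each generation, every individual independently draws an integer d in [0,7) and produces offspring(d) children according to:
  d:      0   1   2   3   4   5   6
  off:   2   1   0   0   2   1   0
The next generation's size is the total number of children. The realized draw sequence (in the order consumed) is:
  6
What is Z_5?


0

gen 0: Z_0=1, draws=[6], offspring=[0], Z_1=0
gen 1: Z_1=0, draws=[], offspring=[], Z_2=0
gen 2: Z_2=0, draws=[], offspring=[], Z_3=0
gen 3: Z_3=0, draws=[], offspring=[], Z_4=0
gen 4: Z_4=0, draws=[], offspring=[], Z_5=0


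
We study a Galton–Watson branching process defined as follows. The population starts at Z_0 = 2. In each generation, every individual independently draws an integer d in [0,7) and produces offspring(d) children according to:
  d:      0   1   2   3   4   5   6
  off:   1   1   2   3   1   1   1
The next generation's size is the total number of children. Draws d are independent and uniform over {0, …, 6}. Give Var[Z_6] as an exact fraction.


Outcome values over d=0..6: [1, 1, 2, 3, 1, 1, 1]
Σy = 10, Σy² = 18, M = 7
μ = 10/7 = 10/7,  σ² = 18/7 − (10/7)² = 26/49
V_0 = 0, E_0 = 2
V_1 = 26/49·E_0 + (10/7)²·V_0 = 52/49;  E_1 = 20/7
V_2 = 26/49·E_1 + (10/7)²·V_1 = 8840/2401;  E_2 = 200/49
V_3 = 26/49·E_2 + (10/7)²·V_2 = 1138800/117649;  E_3 = 2000/343
V_4 = 26/49·E_3 + (10/7)²·V_3 = 131716000/5764801;  E_4 = 20000/2401
V_5 = 26/49·E_4 + (10/7)²·V_4 = 14420120000/282475249;  E_5 = 200000/16807
V_6 = 26/49·E_5 + (10/7)²·V_5 = 1529408400000/13841287201;  E_6 = 2000000/117649

1529408400000/13841287201


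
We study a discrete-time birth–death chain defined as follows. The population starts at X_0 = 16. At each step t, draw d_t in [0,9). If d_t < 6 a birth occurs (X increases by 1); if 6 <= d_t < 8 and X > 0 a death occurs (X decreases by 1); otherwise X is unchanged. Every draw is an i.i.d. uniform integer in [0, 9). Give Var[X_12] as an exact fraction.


X can drop by at most 1 per step and X_0 = 16 > T = 12, so X_t >= 16 − t >= 4 > 0 for every t <= 12: the floor at 0 (the 'and X > 0' condition) never binds. Hence X_12 = X_0 + Σ_{t<12} Y_t with i.i.d. increments Y_t = y(d_t) ∈ {+1, −1, 0}.
Outcome values over d=0..8: [1, 1, 1, 1, 1, 1, -1, -1, 0]
Σy = 4, Σy² = 8, M = 9
μ = 4/9 = 4/9,  σ² = 8/9 − (4/9)² = 56/81
Independent increments: Var[X_12] = 12·σ² = 12·(56/81) = 224/27

224/27


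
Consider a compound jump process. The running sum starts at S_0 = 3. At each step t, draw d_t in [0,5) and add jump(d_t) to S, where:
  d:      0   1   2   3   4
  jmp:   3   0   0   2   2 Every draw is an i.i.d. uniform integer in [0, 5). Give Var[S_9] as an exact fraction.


Outcome values over d=0..4: [3, 0, 0, 2, 2]
Σy = 7, Σy² = 17, M = 5
μ = 7/5 = 7/5,  σ² = 17/5 − (7/5)² = 36/25
Independent increments: Var[S_9] = 9·σ² = 9·(36/25) = 324/25

324/25


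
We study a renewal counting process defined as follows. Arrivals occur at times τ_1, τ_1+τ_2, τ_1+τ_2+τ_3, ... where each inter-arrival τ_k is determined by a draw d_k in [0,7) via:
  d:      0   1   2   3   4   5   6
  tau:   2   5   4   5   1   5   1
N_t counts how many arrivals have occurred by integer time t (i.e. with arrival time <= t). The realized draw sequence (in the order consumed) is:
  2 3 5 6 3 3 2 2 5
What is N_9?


2

draw d_1=2: τ_1=4, arrival time A_1=4
draw d_2=3: τ_2=5, arrival time A_2=9
draw d_3=5: τ_3=5, arrival time A_3=14
draw d_4=6: τ_4=1, arrival time A_4=15
draw d_5=3: τ_5=5, arrival time A_5=20
draw d_6=3: τ_6=5, arrival time A_6=25
draw d_7=2: τ_7=4, arrival time A_7=29
draw d_8=2: τ_8=4, arrival time A_8=33
draw d_9=5: τ_9=5, arrival time A_9=38
N_t over t=0..9: 0:0 1:0 2:0 3:0 4:1 5:1 6:1 7:1 8:1 9:2
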